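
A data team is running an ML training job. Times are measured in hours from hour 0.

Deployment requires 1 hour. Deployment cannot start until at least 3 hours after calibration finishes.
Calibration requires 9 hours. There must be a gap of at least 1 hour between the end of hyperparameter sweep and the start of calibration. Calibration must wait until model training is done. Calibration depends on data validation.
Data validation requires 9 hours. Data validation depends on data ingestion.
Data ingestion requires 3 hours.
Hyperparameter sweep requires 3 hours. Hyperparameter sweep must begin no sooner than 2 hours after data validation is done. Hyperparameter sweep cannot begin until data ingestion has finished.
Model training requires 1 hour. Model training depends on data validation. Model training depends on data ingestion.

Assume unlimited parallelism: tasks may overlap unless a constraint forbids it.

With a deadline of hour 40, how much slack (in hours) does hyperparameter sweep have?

9

Data ingestion has no prerequisites, so it starts at hour 0 and finishes at hour 3.
Data validation cannot begin until data ingestion (finishes hour 3). It runs from hour 3 to 3 + 9 = hour 12.
Hyperparameter sweep cannot start until data validation (finishes hour 12, plus 2-hour gap → hour 14); data ingestion (finishes hour 3). The controlling bound is hour 14, so hyperparameter sweep finishes at 14 + 3 = hour 17.

Working backward from the deadline:
To finish by hour 40, deployment (duration 1) must start no later than hour 39.
Calibration has to be done before deployment (must start by hour 39, minus 3-hour gap → hour 36). That means finishing by hour 36, i.e. starting by 36 − 9 = hour 27.
Hyperparameter sweep has to be done before calibration (must start by hour 27, minus 1-hour gap → hour 26). That means finishing by hour 26, i.e. starting by 26 − 3 = hour 23.
So hyperparameter sweep can start as early as hour 14 and as late as hour 23, giving 23 − 14 = 9 hours of slack.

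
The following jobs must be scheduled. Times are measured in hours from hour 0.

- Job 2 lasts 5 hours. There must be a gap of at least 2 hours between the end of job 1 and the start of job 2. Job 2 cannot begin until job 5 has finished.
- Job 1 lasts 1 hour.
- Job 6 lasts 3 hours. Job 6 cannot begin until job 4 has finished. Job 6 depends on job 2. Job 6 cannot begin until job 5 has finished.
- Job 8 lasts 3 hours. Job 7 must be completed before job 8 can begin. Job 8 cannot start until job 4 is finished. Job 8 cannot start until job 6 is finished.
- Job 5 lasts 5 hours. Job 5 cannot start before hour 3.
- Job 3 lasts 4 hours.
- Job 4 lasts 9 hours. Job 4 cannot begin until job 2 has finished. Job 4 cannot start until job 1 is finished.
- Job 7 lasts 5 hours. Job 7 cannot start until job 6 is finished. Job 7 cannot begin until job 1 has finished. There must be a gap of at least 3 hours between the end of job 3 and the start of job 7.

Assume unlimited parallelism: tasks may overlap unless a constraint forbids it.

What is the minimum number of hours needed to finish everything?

33

Job 5 cannot begin until its own release at hour 3. It runs from hour 3 to 3 + 5 = hour 8.
Nothing blocks job 3, so it runs from hour 0 to hour 4.
Job 1 can start immediately at hour 0; it finishes at hour 1.
Job 2 needs all of job 1 (finishes hour 1, plus 2-hour gap → hour 3); job 5 (finishes hour 8). That puts its earliest start at hour 8; it finishes at 8 + 5 = hour 13.
For job 4: job 2 (finishes hour 13); job 1 (finishes hour 1). Taking the maximum gives a start of hour 13, and it finishes at 13 + 9 = hour 22.
Job 6 cannot start until job 4 (finishes hour 22); job 2 (finishes hour 13); job 5 (finishes hour 8). The controlling bound is hour 22, so job 6 finishes at 22 + 3 = hour 25.
Job 7 cannot start until job 6 (finishes hour 25); job 1 (finishes hour 1); job 3 (finishes hour 4, plus 3-hour gap → hour 7). The controlling bound is hour 25, so job 7 finishes at 25 + 5 = hour 30.
Job 8 needs all of job 7 (finishes hour 30); job 4 (finishes hour 22); job 6 (finishes hour 25). That puts its earliest start at hour 30; it finishes at 30 + 3 = hour 33.
All tasks are finished once the last one completes. Finish times: Job 1 at 1, Job 2 at 13, Job 3 at 4, Job 4 at 22, Job 5 at 8, Job 6 at 25, Job 7 at 30, Job 8 at 33. The latest is hour 33.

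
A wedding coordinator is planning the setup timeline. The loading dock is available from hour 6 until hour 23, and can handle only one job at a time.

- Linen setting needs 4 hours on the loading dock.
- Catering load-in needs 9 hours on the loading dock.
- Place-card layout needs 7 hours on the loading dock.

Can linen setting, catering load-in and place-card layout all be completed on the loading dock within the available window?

No

The loading dock window is 23 − 6 = 17 hours.
Running back to back, the jobs need 4 + 9 + 7 = 20 hours on the loading dock.
Since 20 > 17, they cannot all fit.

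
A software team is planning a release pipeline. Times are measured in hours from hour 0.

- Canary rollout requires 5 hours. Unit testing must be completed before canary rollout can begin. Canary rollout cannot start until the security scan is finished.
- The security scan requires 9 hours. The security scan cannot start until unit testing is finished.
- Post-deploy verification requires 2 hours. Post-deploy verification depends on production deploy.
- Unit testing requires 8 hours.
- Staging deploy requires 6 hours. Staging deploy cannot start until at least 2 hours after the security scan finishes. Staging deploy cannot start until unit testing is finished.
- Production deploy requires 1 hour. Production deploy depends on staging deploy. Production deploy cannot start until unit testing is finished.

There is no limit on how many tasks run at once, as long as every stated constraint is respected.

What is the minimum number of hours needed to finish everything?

Unit testing can start immediately at hour 0; it finishes at hour 8.
The security scan cannot begin until unit testing (finishes hour 8). It runs from hour 8 to 8 + 9 = hour 17.
Canary rollout needs all of unit testing (finishes hour 8); the security scan (finishes hour 17). That puts its earliest start at hour 17; it finishes at 17 + 5 = hour 22.
Staging deploy needs all of the security scan (finishes hour 17, plus 2-hour gap → hour 19); unit testing (finishes hour 8). That puts its earliest start at hour 19; it finishes at 19 + 6 = hour 25.
Production deploy needs all of staging deploy (finishes hour 25); unit testing (finishes hour 8). That puts its earliest start at hour 25; it finishes at 25 + 1 = hour 26.
Post-deploy verification cannot begin until production deploy (finishes hour 26). It runs from hour 26 to 26 + 2 = hour 28.
All tasks are finished once the last one completes. Finish times: Unit testing at 8, The security scan at 17, Staging deploy at 25, Canary rollout at 22, Production deploy at 26, Post-deploy verification at 28. The latest is hour 28.

28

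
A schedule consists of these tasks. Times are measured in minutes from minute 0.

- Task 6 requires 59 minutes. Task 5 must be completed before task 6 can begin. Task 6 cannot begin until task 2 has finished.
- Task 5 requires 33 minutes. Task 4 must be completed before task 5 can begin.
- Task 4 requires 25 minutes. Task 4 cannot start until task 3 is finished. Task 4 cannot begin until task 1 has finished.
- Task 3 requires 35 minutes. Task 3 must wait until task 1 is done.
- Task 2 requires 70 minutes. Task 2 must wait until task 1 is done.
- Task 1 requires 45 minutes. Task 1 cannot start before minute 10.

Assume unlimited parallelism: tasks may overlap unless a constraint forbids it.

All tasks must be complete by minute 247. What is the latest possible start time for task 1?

Task 6 must finish by minute 247; it takes 59 minutes, so it must start by 247 − 59 = minute 188.
Task 2 must finish before task 6 (must start by minute 188). With a 70-minute duration, task 2 must start by 188 − 70 = minute 118.
Task 5 has to be done before task 6 (must start by minute 188). That means finishing by minute 188, i.e. starting by 188 − 33 = minute 155.
Since task 5 (must start by minute 155) depends on it, task 4 must finish by minute 155. Backing off its 25-minute duration gives a latest start of minute 130.
Task 3 has to be done before task 4 (must start by minute 130). That means finishing by minute 130, i.e. starting by 130 − 35 = minute 95.
For task 1: task 2 (must start by minute 118); task 3 (must start by minute 95); task 4 (must start by minute 130). The most restrictive is minute 95; with a 45-minute duration, task 1 must start by minute 50.

50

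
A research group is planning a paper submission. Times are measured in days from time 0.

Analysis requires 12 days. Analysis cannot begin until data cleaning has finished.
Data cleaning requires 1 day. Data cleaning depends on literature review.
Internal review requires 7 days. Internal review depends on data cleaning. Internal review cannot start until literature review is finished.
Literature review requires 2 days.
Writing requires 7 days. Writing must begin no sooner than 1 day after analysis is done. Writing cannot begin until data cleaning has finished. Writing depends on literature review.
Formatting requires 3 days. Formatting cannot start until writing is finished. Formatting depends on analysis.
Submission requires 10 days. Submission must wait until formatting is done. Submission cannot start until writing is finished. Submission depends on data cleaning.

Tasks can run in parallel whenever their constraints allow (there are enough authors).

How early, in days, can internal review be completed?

10

Literature review has no prerequisites, so it starts at day 0 and finishes at day 2.
Data cleaning cannot begin until literature review (finishes day 2). It runs from day 2 to 2 + 1 = day 3.
For internal review: data cleaning (finishes day 3); literature review (finishes day 2). Taking the maximum gives a start of day 3, and it finishes at 3 + 7 = day 10.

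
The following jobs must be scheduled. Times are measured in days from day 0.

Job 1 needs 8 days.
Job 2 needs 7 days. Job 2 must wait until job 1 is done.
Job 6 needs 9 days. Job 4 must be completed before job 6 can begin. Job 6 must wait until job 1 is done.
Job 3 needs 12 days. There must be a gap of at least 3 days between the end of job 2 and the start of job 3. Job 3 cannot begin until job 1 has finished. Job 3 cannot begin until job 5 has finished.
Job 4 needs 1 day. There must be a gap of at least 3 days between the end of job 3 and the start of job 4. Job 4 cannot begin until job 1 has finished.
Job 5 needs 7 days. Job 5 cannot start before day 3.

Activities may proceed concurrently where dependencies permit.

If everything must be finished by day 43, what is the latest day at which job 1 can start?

Job 6 has no dependents, so it just needs to finish by day 43. Starting by 43 − 9 = day 34 achieves that.
Job 4 feeds into job 6 (must start by day 34); so job 4 must finish by day 34 and therefore start by day 33.
Since job 4 (must start by day 33, minus 3-day gap → day 30) depends on it, job 3 must finish by day 30. Backing off its 12-day duration gives a latest start of day 18.
Job 2 feeds into job 3 (must start by day 18, minus 3-day gap → day 15); so job 2 must finish by day 15 and therefore start by day 8.
Job 1 must finish in time for job 2 (must start by day 8); job 3 (must start by day 18); job 4 (must start by day 33); job 6 (must start by day 34). The tightest is day 8, so job 1 must start by 8 − 8 = day 0.

0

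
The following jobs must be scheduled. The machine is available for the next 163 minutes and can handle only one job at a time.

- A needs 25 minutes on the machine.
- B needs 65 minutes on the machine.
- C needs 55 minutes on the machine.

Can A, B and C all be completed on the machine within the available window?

Running back to back, the jobs need 25 + 65 + 55 = 145 minutes on the machine.
Since 145 ≤ 163, they fit within the window.

Yes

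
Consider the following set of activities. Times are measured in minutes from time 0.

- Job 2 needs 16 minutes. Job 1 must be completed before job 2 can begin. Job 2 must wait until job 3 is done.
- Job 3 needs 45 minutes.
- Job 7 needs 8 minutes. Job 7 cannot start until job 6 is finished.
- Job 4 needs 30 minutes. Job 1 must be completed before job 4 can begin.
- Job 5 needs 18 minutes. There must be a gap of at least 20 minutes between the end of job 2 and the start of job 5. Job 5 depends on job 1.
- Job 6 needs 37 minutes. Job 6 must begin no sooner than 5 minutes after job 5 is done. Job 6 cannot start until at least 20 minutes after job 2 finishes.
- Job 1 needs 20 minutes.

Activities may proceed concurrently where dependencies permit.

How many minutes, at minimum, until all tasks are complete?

Job 3 has no prerequisites, so it starts at minute 0 and finishes at minute 45.
Nothing blocks job 1, so it runs from minute 0 to minute 20.
Job 4 cannot begin until job 1 (finishes minute 20). It runs from minute 20 to 20 + 30 = minute 50.
For job 2: job 1 (finishes minute 20); job 3 (finishes minute 45). Taking the maximum gives a start of minute 45, and it finishes at 45 + 16 = minute 61.
Job 5 needs all of job 2 (finishes minute 61, plus 20-minute gap → minute 81); job 1 (finishes minute 20). That puts its earliest start at minute 81; it finishes at 81 + 18 = minute 99.
Job 6 needs all of job 5 (finishes minute 99, plus 5-minute gap → minute 104); job 2 (finishes minute 61, plus 20-minute gap → minute 81). That puts its earliest start at minute 104; it finishes at 104 + 37 = minute 141.
After job 6 (finishes minute 141), job 7 can start at minute 141 and finishes at minute 149.
All tasks are finished once the last one completes. Finish times: Job 1 at 20, Job 2 at 61, Job 3 at 45, Job 4 at 50, Job 5 at 99, Job 6 at 141, Job 7 at 149. The latest is minute 149.

149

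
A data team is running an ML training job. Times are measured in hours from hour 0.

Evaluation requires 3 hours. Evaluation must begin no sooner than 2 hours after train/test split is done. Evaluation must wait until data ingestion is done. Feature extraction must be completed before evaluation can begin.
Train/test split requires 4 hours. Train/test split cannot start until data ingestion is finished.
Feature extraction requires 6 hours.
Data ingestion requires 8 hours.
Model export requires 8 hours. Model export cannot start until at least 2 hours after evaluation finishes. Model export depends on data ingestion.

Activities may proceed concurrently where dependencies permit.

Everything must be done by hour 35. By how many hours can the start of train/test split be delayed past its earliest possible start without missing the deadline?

8

Data ingestion has no prerequisites, so it starts at hour 0 and finishes at hour 8.
Train/test split cannot begin until data ingestion (finishes hour 8). It runs from hour 8 to 8 + 4 = hour 12.

Working backward from the deadline:
To finish by hour 35, model export (duration 8) must start no later than hour 27.
Evaluation feeds into model export (must start by hour 27, minus 2-hour gap → hour 25); so evaluation must finish by hour 25 and therefore start by hour 22.
Train/test split has to be done before evaluation (must start by hour 22, minus 2-hour gap → hour 20). That means finishing by hour 20, i.e. starting by 20 − 4 = hour 16.
So train/test split can start as early as hour 8 and as late as hour 16, giving 16 − 8 = 8 hours of slack.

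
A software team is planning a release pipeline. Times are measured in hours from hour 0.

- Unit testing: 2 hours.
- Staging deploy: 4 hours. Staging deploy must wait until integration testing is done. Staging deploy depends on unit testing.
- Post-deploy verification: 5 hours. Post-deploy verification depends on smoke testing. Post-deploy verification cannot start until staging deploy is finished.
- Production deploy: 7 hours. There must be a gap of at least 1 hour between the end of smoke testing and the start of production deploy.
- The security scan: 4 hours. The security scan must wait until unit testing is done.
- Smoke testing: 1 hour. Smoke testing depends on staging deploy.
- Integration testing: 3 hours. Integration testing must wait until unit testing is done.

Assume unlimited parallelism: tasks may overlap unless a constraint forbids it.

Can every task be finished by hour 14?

Nothing blocks unit testing, so it runs from hour 0 to hour 2.
The security scan cannot begin until unit testing (finishes hour 2). It runs from hour 2 to 2 + 4 = hour 6.
Integration testing cannot begin until unit testing (finishes hour 2). It runs from hour 2 to 2 + 3 = hour 5.
For staging deploy: integration testing (finishes hour 5); unit testing (finishes hour 2). Taking the maximum gives a start of hour 5, and it finishes at 5 + 4 = hour 9.
Smoke testing waits on staging deploy (finishes hour 9), so it starts at hour 9 and finishes at 9 + 1 = hour 10.
For post-deploy verification: smoke testing (finishes hour 10); staging deploy (finishes hour 9). Taking the maximum gives a start of hour 10, and it finishes at 10 + 5 = hour 15.
Production deploy waits on smoke testing (finishes hour 10, plus 1-hour gap → hour 11), so it starts at hour 11 and finishes at 11 + 7 = hour 18.
The earliest everything can be done is hour 18, which is after the deadline of 14, so it is not possible.

No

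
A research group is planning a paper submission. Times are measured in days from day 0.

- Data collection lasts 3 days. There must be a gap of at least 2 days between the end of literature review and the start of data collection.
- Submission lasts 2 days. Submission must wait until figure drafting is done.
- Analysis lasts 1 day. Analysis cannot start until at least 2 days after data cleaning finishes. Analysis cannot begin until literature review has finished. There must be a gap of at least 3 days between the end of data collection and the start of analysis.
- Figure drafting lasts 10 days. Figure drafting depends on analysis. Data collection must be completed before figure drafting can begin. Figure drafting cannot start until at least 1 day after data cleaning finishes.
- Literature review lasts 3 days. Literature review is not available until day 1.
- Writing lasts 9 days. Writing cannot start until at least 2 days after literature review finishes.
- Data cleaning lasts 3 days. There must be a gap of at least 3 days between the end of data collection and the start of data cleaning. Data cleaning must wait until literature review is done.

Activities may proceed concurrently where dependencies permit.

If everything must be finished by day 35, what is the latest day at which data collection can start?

11

Nothing follows submission; the deadline of day 35 is its only limit. It must start by 35 − 2 = day 33.
Figure drafting must finish before submission (must start by day 33). With a 10-day duration, figure drafting must start by 33 − 10 = day 23.
Analysis feeds into figure drafting (must start by day 23); so analysis must finish by day 23 and therefore start by day 22.
Data cleaning feeds analysis (must start by day 22, minus 2-day gap → day 20); figure drafting (must start by day 23, minus 1-day gap → day 22). Taking the minimum, data cleaning must finish by day 20 and start by 20 − 3 = day 17.
Data collection has several dependents: data cleaning (must start by day 17, minus 3-day gap → day 14); analysis (must start by day 22, minus 3-day gap → day 19); figure drafting (must start by day 23). The earliest of those limits is day 14, so data collection must start by 14 − 3 = day 11.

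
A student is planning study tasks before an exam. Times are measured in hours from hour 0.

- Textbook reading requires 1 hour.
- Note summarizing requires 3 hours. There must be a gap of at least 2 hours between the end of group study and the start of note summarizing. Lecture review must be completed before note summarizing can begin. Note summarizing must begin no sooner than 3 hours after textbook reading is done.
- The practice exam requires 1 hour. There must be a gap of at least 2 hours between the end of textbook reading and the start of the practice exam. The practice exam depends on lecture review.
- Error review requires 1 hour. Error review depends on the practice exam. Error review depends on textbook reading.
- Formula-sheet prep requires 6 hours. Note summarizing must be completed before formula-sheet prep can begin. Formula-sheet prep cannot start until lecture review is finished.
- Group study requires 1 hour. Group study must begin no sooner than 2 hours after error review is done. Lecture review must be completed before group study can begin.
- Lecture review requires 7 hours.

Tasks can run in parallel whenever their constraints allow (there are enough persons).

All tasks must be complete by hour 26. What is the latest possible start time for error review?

11

Formula-sheet prep has no dependents, so it just needs to finish by hour 26. Starting by 26 − 6 = hour 20 achieves that.
Note summarizing feeds into formula-sheet prep (must start by hour 20); so note summarizing must finish by hour 20 and therefore start by hour 17.
Group study feeds into note summarizing (must start by hour 17, minus 2-hour gap → hour 15); so group study must finish by hour 15 and therefore start by hour 14.
Error review feeds into group study (must start by hour 14, minus 2-hour gap → hour 12); so error review must finish by hour 12 and therefore start by hour 11.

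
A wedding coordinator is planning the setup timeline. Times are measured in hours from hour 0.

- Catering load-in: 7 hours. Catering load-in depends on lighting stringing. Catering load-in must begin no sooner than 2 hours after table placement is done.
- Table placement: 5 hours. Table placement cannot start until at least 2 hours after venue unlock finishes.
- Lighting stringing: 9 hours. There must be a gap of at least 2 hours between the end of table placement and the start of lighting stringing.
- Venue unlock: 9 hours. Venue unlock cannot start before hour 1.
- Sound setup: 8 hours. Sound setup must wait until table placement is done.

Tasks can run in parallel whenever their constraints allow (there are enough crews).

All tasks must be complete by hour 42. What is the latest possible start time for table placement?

Catering load-in must finish by hour 42; it takes 7 hours, so it must start by 42 − 7 = hour 35.
Since catering load-in (must start by hour 35) depends on it, lighting stringing must finish by hour 35. Backing off its 9-hour duration gives a latest start of hour 26.
Sound setup has no dependents, so it just needs to finish by hour 42. Starting by 42 − 8 = hour 34 achieves that.
Table placement must finish in time for lighting stringing (must start by hour 26, minus 2-hour gap → hour 24); sound setup (must start by hour 34); catering load-in (must start by hour 35, minus 2-hour gap → hour 33). The tightest is hour 24, so table placement must start by 24 − 5 = hour 19.

19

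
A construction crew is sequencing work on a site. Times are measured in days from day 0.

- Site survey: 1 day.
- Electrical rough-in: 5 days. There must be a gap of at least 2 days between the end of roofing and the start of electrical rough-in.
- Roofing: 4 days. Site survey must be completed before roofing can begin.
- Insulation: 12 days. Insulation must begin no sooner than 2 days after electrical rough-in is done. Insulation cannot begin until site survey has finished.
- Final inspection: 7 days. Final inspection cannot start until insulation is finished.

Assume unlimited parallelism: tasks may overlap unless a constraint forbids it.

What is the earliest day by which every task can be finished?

Nothing blocks site survey, so it runs from day 0 to day 1.
Roofing waits on site survey (finishes day 1), so it starts at day 1 and finishes at 1 + 4 = day 5.
Electrical rough-in waits on roofing (finishes day 5, plus 2-day gap → day 7), so it starts at day 7 and finishes at 7 + 5 = day 12.
Insulation has to wait for electrical rough-in (finishes day 12, plus 2-day gap → day 14); site survey (finishes day 1). The latest of these is day 14, so insulation runs day 14 to 14 + 12 = day 26.
Final inspection cannot begin until insulation (finishes day 26). It runs from day 26 to 26 + 7 = day 33.
All tasks are finished once the last one completes. Finish times: Site survey at 1, Roofing at 5, Electrical rough-in at 12, Insulation at 26, Final inspection at 33. The latest is day 33.

33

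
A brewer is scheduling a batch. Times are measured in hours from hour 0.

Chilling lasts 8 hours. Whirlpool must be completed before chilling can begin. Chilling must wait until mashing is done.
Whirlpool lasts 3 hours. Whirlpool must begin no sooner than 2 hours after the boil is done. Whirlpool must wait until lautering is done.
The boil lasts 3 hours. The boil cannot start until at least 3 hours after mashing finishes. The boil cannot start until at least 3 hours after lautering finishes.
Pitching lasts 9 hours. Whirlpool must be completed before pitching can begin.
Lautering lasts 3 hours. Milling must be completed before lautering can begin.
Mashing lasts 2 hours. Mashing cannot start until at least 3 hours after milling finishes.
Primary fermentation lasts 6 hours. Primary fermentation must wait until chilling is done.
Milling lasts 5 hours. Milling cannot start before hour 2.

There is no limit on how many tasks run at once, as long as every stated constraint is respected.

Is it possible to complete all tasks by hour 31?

After its own release at hour 2, milling can start at hour 2 and finishes at hour 7.
After milling (finishes hour 7), lautering can start at hour 7 and finishes at hour 10.
Mashing waits on milling (finishes hour 7, plus 3-hour gap → hour 10), so it starts at hour 10 and finishes at 10 + 2 = hour 12.
The boil cannot start until mashing (finishes hour 12, plus 3-hour gap → hour 15); lautering (finishes hour 10, plus 3-hour gap → hour 13). The controlling bound is hour 15, so the boil finishes at 15 + 3 = hour 18.
Whirlpool has to wait for the boil (finishes hour 18, plus 2-hour gap → hour 20); lautering (finishes hour 10). The latest of these is hour 20, so whirlpool runs hour 20 to 20 + 3 = hour 23.
Pitching cannot begin until whirlpool (finishes hour 23). It runs from hour 23 to 23 + 9 = hour 32.
Chilling has to wait for whirlpool (finishes hour 23); mashing (finishes hour 12). The latest of these is hour 23, so chilling runs hour 23 to 23 + 8 = hour 31.
Primary fermentation waits on chilling (finishes hour 31), so it starts at hour 31 and finishes at 31 + 6 = hour 37.
The earliest everything can be done is hour 37, which is after the deadline of 31, so it is not possible.

No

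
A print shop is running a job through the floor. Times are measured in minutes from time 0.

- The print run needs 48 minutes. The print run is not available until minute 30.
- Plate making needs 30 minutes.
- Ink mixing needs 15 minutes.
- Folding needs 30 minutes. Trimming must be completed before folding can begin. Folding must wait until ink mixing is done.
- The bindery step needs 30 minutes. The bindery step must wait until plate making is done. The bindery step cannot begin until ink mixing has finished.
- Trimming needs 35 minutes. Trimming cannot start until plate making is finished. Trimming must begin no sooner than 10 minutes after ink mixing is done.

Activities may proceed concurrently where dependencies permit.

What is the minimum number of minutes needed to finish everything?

The print run waits on its own release at minute 30, so it starts at minute 30 and finishes at 30 + 48 = minute 78.
Ink mixing can start immediately at minute 0; it finishes at minute 15.
Plate making can start immediately at minute 0; it finishes at minute 30.
The bindery step has to wait for plate making (finishes minute 30); ink mixing (finishes minute 15). The latest of these is minute 30, so the bindery step runs minute 30 to 30 + 30 = minute 60.
Trimming has to wait for plate making (finishes minute 30); ink mixing (finishes minute 15, plus 10-minute gap → minute 25). The latest of these is minute 30, so trimming runs minute 30 to 30 + 35 = minute 65.
Folding has to wait for trimming (finishes minute 65); ink mixing (finishes minute 15). The latest of these is minute 65, so folding runs minute 65 to 65 + 30 = minute 95.
All tasks are finished once the last one completes. Finish times: Plate making at 30, Ink mixing at 15, The print run at 78, Trimming at 65, Folding at 95, The bindery step at 60. The latest is minute 95.

95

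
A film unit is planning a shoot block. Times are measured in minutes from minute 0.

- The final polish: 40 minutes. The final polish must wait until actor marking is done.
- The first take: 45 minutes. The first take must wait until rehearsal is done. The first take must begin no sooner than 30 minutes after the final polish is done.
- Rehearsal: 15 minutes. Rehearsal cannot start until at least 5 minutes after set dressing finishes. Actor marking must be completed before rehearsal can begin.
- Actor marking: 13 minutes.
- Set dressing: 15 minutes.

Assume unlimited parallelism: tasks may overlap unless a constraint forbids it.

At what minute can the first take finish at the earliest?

128

Nothing blocks actor marking, so it runs from minute 0 to minute 13.
The final polish cannot begin until actor marking (finishes minute 13). It runs from minute 13 to 13 + 40 = minute 53.
Set dressing can start immediately at minute 0; it finishes at minute 15.
For rehearsal: set dressing (finishes minute 15, plus 5-minute gap → minute 20); actor marking (finishes minute 13). Taking the maximum gives a start of minute 20, and it finishes at 20 + 15 = minute 35.
The first take cannot start until rehearsal (finishes minute 35); the final polish (finishes minute 53, plus 30-minute gap → minute 83). The controlling bound is minute 83, so the first take finishes at 83 + 45 = minute 128.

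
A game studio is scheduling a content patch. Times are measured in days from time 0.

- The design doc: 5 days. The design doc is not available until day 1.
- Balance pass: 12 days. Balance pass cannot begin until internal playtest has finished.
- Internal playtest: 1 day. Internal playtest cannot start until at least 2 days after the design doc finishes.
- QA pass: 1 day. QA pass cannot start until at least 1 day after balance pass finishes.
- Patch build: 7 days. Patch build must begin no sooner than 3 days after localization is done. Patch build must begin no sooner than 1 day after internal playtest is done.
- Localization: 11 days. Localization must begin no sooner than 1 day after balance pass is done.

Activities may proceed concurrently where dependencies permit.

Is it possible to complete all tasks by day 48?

Yes

The design doc cannot begin until its own release at day 1. It runs from day 1 to 1 + 5 = day 6.
Internal playtest waits on the design doc (finishes day 6, plus 2-day gap → day 8), so it starts at day 8 and finishes at 8 + 1 = day 9.
Balance pass waits on internal playtest (finishes day 9), so it starts at day 9 and finishes at 9 + 12 = day 21.
QA pass cannot begin until balance pass (finishes day 21, plus 1-day gap → day 22). It runs from day 22 to 22 + 1 = day 23.
After balance pass (finishes day 21, plus 1-day gap → day 22), localization can start at day 22 and finishes at day 33.
Patch build needs all of localization (finishes day 33, plus 3-day gap → day 36); internal playtest (finishes day 9, plus 1-day gap → day 10). That puts its earliest start at day 36; it finishes at 36 + 7 = day 43.
Every task is finished by day 43, which is no later than the deadline of 48, so the schedule is feasible.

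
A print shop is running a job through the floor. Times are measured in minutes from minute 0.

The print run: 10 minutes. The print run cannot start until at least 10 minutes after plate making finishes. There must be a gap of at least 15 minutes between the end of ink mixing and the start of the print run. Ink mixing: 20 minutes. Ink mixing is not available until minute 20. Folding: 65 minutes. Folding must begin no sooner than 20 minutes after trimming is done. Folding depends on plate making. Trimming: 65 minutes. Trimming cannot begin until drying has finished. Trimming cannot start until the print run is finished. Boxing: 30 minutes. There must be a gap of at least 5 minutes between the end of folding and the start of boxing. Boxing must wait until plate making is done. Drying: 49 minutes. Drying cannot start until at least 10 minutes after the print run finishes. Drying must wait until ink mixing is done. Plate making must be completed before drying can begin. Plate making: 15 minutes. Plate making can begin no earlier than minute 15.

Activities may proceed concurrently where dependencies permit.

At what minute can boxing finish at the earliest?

After its own release at minute 20, ink mixing can start at minute 20 and finishes at minute 40.
After its own release at minute 15, plate making can start at minute 15 and finishes at minute 30.
The print run needs all of plate making (finishes minute 30, plus 10-minute gap → minute 40); ink mixing (finishes minute 40, plus 15-minute gap → minute 55). That puts its earliest start at minute 55; it finishes at 55 + 10 = minute 65.
Drying needs all of the print run (finishes minute 65, plus 10-minute gap → minute 75); ink mixing (finishes minute 40); plate making (finishes minute 30). That puts its earliest start at minute 75; it finishes at 75 + 49 = minute 124.
Trimming cannot start until drying (finishes minute 124); the print run (finishes minute 65). The controlling bound is minute 124, so trimming finishes at 124 + 65 = minute 189.
Folding has to wait for trimming (finishes minute 189, plus 20-minute gap → minute 209); plate making (finishes minute 30). The latest of these is minute 209, so folding runs minute 209 to 209 + 65 = minute 274.
Boxing needs all of folding (finishes minute 274, plus 5-minute gap → minute 279); plate making (finishes minute 30). That puts its earliest start at minute 279; it finishes at 279 + 30 = minute 309.

309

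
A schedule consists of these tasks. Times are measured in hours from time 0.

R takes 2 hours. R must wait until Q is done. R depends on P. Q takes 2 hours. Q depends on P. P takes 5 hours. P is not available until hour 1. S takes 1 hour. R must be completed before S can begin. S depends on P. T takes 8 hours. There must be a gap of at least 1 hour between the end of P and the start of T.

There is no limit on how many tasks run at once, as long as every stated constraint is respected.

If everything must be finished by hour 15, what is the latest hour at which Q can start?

To finish by hour 15, S (duration 1) must start no later than hour 14.
Since S (must start by hour 14) depends on it, R must finish by hour 14. Backing off its 2-hour duration gives a latest start of hour 12.
Q feeds into R (must start by hour 12); so Q must finish by hour 12 and therefore start by hour 10.

10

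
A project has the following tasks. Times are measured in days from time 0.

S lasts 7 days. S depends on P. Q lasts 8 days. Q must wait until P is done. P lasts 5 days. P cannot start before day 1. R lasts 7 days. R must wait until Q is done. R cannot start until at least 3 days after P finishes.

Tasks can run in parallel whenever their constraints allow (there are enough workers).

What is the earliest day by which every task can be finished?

P cannot begin until its own release at day 1. It runs from day 1 to 1 + 5 = day 6.
After P (finishes day 6), S can start at day 6 and finishes at day 13.
After P (finishes day 6), Q can start at day 6 and finishes at day 14.
For R: Q (finishes day 14); P (finishes day 6, plus 3-day gap → day 9). Taking the maximum gives a start of day 14, and it finishes at 14 + 7 = day 21.
All tasks are finished once the last one completes. Finish times: P at 6, Q at 14, R at 21, S at 13. The latest is day 21.

21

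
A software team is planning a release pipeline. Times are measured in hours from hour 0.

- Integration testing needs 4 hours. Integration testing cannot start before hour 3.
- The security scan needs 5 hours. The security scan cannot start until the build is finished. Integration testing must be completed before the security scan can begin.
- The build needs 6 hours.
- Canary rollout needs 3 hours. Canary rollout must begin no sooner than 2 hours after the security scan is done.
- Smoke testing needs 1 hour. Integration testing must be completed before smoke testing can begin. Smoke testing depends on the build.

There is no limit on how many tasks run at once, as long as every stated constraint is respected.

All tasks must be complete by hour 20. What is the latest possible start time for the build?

Canary rollout must finish by hour 20; it takes 3 hours, so it must start by 20 − 3 = hour 17.
The security scan has to be done before canary rollout (must start by hour 17, minus 2-hour gap → hour 15). That means finishing by hour 15, i.e. starting by 15 − 5 = hour 10.
Smoke testing must finish by hour 20; it takes 1 hour, so it must start by 20 − 1 = hour 19.
The build must finish in time for the security scan (must start by hour 10); smoke testing (must start by hour 19). The tightest is hour 10, so the build must start by 10 − 6 = hour 4.

4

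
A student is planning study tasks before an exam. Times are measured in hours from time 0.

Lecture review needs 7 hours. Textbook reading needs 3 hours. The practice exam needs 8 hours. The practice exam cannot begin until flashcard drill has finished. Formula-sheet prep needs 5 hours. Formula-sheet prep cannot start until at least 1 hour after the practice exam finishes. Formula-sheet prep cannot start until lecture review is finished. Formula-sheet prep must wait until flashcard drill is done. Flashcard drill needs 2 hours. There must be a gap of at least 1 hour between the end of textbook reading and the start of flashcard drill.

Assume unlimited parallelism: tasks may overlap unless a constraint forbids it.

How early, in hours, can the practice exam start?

Textbook reading can start immediately at hour 0; it finishes at hour 3.
Flashcard drill cannot begin until textbook reading (finishes hour 3, plus 1-hour gap → hour 4). It runs from hour 4 to 4 + 2 = hour 6.
The practice exam waits on flashcard drill (finishes hour 6), so the earliest it can start is hour 6.

6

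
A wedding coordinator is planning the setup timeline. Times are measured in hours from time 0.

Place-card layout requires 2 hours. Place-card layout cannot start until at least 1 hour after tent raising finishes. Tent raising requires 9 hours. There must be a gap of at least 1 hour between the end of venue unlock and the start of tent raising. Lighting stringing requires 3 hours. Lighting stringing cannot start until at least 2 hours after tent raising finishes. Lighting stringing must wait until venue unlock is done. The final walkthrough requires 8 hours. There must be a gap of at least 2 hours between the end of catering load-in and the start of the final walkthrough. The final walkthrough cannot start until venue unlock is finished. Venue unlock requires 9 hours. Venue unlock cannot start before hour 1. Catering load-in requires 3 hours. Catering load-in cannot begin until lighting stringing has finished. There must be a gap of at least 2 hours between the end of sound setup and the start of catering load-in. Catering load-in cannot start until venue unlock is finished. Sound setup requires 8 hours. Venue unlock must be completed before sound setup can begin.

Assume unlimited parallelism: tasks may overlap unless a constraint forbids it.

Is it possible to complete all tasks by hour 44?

After its own release at hour 1, venue unlock can start at hour 1 and finishes at hour 10.
After venue unlock (finishes hour 10), sound setup can start at hour 10 and finishes at hour 18.
Tent raising waits on venue unlock (finishes hour 10, plus 1-hour gap → hour 11), so it starts at hour 11 and finishes at 11 + 9 = hour 20.
Place-card layout cannot begin until tent raising (finishes hour 20, plus 1-hour gap → hour 21). It runs from hour 21 to 21 + 2 = hour 23.
Lighting stringing has to wait for tent raising (finishes hour 20, plus 2-hour gap → hour 22); venue unlock (finishes hour 10). The latest of these is hour 22, so lighting stringing runs hour 22 to 22 + 3 = hour 25.
For catering load-in: lighting stringing (finishes hour 25); sound setup (finishes hour 18, plus 2-hour gap → hour 20); venue unlock (finishes hour 10). Taking the maximum gives a start of hour 25, and it finishes at 25 + 3 = hour 28.
For the final walkthrough: catering load-in (finishes hour 28, plus 2-hour gap → hour 30); venue unlock (finishes hour 10). Taking the maximum gives a start of hour 30, and it finishes at 30 + 8 = hour 38.
Every task is finished by hour 38, which is no later than the deadline of 44, so the schedule is feasible.

Yes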